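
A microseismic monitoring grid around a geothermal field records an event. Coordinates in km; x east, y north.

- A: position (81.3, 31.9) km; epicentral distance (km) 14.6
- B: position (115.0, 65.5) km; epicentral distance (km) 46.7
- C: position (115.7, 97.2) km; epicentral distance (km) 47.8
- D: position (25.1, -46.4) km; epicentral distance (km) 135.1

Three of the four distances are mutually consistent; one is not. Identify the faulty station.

Solve using three stations at a time. Using B, C, D (subtract circle equations pairwise → linear system) gives (x, y) ≈ (70.9, 80.7).
Distances from that point to each station vs reported:
  A: calculated 49.9 vs reported 14.6 → residual 35.3 km
  B: calculated 46.7 vs reported 46.7 → residual 0.0 km
  C: calculated 47.8 vs reported 47.8 → residual 0.0 km
  D: calculated 135.1 vs reported 135.1 → residual 0.0 km
B, C, D are mutually consistent (residuals ≈ 0); A is off by 35.3 km.

A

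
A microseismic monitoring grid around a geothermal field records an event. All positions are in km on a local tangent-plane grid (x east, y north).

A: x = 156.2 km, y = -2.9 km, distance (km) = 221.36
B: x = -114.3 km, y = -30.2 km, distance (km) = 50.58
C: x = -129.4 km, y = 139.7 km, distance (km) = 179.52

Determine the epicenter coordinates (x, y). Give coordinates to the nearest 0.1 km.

Circle about each station: (x − 156.2)² + (y + 2.9)² = 221.36²; (x + 114.3)² + (y + 30.2)² = 50.58²; (x + 129.4)² + (y − 139.7)² = 179.52².
Subtracting the A equation from the B and C equations removes the quadratic terms:
-541.0 x − 54.6 y = 36011.59
-571.2 x + 285.2 y = 28626.42
Solving the 2×2 system: x ≈ -63.8, y ≈ -27.4 km.

(-63.8, -27.4)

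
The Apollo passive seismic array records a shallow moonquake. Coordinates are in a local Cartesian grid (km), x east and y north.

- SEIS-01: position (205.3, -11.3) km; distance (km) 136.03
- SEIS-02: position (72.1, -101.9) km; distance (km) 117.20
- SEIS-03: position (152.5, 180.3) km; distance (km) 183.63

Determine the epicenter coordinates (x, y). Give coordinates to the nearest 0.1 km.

Circle about each station: (x − 205.3)² + (y + 11.3)² = 136.03²; (x − 72.1)² + (y + 101.9)² = 117.20²; (x − 152.5)² + (y − 180.3)² = 183.63².
Subtracting the SEIS-01 equation from the SEIS-02 and SEIS-03 equations removes the quadratic terms:
-266.4 x − 181.2 y = -21925.44
-105.6 x + 383.2 y = -1727.26
Solving the 2×2 system: x ≈ 71.9, y ≈ 15.3 km.

(71.9, 15.3)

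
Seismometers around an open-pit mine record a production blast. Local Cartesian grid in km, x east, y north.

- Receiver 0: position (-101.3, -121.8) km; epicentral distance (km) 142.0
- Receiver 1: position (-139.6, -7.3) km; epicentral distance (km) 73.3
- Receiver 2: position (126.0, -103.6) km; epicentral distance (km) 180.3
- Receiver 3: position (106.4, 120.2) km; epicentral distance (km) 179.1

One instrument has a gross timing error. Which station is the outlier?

Receiver 1

Solve using three stations at a time. Using Receiver 0, Receiver 2, Receiver 3 (subtract circle equations pairwise → linear system) gives (x, y) ≈ (-23.6, -3.0).
Distances from that point to each station vs reported:
  Receiver 0: calculated 142.0 vs reported 142.0 → residual 0.0 km
  Receiver 1: calculated 116.1 vs reported 73.3 → residual 42.8 km
  Receiver 2: calculated 180.3 vs reported 180.3 → residual 0.0 km
  Receiver 3: calculated 179.1 vs reported 179.1 → residual 0.0 km
Receiver 0, Receiver 2, Receiver 3 are mutually consistent (residuals ≈ 0); Receiver 1 is off by 42.8 km.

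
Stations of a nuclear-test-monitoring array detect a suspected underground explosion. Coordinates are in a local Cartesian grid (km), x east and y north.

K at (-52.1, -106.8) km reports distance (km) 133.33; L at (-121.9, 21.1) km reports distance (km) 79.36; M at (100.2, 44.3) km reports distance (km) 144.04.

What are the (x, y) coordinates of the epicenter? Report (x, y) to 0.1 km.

Circle about each station: (x + 52.1)² + (y + 106.8)² = 133.33²; (x + 121.9)² + (y − 21.1)² = 79.36²; (x − 100.2)² + (y − 44.3)² = 144.04².
Subtracting the K equation from the L and M equations removes the quadratic terms:
-139.6 x + 255.8 y = 12663.05
304.6 x + 302.2 y = -5088.75
Solving the 2×2 system: x ≈ -42.7, y ≈ 26.2 km.

x ≈ -42.7 km, y ≈ 26.2 km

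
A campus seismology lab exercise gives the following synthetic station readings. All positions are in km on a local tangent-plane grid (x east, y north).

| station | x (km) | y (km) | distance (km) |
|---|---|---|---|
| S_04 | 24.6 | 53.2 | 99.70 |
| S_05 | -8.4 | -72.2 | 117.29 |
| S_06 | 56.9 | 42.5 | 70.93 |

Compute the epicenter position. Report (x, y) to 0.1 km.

95.2 km east, -17.2 km north

Circle about each station: (x − 24.6)² + (y − 53.2)² = 99.70²; (x + 8.4)² + (y + 72.2)² = 117.29²; (x − 56.9)² + (y − 42.5)² = 70.93².
Subtracting the S_04 equation from the S_05 and S_06 equations removes the quadratic terms:
-66.0 x − 250.8 y = -1968.85
64.6 x − 21.4 y = 6517.49
Solving the 2×2 system: x ≈ 95.2, y ≈ -17.2 km.
Check against S_04 (with the unrounded x, y): √((x − 24.6)²+(y − 53.2)²) = 99.70 ≈ 99.70 km. ✓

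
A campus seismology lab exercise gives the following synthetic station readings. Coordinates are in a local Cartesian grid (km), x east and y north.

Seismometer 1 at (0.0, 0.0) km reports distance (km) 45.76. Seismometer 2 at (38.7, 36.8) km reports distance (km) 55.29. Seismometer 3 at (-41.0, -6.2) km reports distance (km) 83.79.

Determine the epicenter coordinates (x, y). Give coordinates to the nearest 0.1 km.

Circle about each station: x² + y² = 45.76²; (x − 38.7)² + (y − 36.8)² = 55.29²; (x + 41.0)² + (y + 6.2)² = 83.79².
Subtracting the Seismometer 1 equation from the Seismometer 2 and Seismometer 3 equations removes the quadratic terms:
77.4 x + 73.6 y = 1888.92
-82.0 x − 12.4 y = -3207.35
Solving the 2×2 system: x ≈ 41.9, y ≈ -18.4 km.

(41.9, -18.4)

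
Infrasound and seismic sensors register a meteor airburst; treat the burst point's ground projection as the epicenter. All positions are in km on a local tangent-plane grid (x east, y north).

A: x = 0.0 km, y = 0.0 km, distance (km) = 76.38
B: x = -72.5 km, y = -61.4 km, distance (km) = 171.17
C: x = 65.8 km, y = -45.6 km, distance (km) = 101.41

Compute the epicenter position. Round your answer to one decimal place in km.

53.0 km east, 55.0 km north

Circle about each station: x² + y² = 76.38²; (x + 72.5)² + (y + 61.4)² = 171.17²; (x − 65.8)² + (y + 45.6)² = 101.41².
Subtracting the A equation from the B and C equations removes the quadratic terms:
-145.0 x − 122.8 y = -14439.05
131.6 x − 91.2 y = 1958.92
Solving the 2×2 system: x ≈ 53.0, y ≈ 55.0 km.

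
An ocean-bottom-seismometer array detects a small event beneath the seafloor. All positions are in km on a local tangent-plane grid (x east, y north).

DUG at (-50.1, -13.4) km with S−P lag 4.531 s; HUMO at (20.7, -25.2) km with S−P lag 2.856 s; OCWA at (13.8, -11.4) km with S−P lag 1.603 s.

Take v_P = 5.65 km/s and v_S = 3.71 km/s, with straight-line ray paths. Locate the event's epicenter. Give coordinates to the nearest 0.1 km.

Distance from S−P lag: d = Δt · v_P v_S / (v_P − v_S) = Δt · (5.65·3.71)/(5.65−3.71) ≈ 10.8049·Δt.
So d_DUG = 48.96, d_HUMO = 30.86, d_OCWA = 17.32 km.
Circle about each station: (x + 50.1)² + (y + 13.4)² = 48.96²; (x − 20.7)² + (y + 25.2)² = 30.86²; (x − 13.8)² + (y + 11.4)² = 17.32².
Subtracting pairs of circle equations eliminates x²+y² and gives linear equations (the radical axes):
141.6 x − 23.6 y = -181.30
127.8 x + 4.0 y = -272.07
Solving the 2×2 system: x ≈ -2.0, y ≈ -4.3 km.

x ≈ -2.0 km, y ≈ -4.3 km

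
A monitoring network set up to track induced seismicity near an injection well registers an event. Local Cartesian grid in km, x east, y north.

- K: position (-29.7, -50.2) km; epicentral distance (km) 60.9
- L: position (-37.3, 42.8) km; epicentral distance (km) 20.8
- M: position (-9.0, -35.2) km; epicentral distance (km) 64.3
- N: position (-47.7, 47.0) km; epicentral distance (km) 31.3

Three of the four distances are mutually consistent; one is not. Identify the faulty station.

K

Solve using three stations at a time. Using L, M, N (subtract circle equations pairwise → linear system) gives (x, y) ≈ (-23.2, 27.5).
Distances from that point to each station vs reported:
  K: calculated 78.0 vs reported 60.9 → residual 17.1 km
  L: calculated 20.8 vs reported 20.8 → residual 0.0 km
  M: calculated 64.3 vs reported 64.3 → residual 0.0 km
  N: calculated 31.3 vs reported 31.3 → residual 0.0 km
L, M, N are mutually consistent (residuals ≈ 0); K is off by 17.1 km.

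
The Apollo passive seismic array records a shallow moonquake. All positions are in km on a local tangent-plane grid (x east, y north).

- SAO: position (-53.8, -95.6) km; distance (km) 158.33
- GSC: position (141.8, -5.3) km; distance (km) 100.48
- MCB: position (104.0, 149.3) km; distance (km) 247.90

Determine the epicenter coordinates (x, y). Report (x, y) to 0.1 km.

104.5 km east, -98.6 km north

Circle about each station: (x + 53.8)² + (y + 95.6)² = 158.33²; (x − 141.8)² + (y + 5.3)² = 100.48²; (x − 104.0)² + (y − 149.3)² = 247.90².
Subtracting the SAO equation from the GSC and MCB equations removes the quadratic terms:
391.2 x + 180.6 y = 23073.69
315.6 x + 489.8 y = -15313.33
Solving the 2×2 system: x ≈ 104.5, y ≈ -98.6 km.
Check against SAO (with the unrounded x, y): √((x + 53.8)²+(y + 95.6)²) = 158.33 ≈ 158.33 km. ✓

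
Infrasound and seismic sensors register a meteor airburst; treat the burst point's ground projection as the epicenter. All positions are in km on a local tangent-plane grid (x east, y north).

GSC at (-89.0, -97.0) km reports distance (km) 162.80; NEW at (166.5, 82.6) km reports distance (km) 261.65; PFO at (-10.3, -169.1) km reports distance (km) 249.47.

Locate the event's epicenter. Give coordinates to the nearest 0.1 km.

-94.6 km east, 65.7 km north

Circle about each station: (x + 89.0)² + (y + 97.0)² = 162.80²; (x − 166.5)² + (y − 82.6)² = 261.65²; (x + 10.3)² + (y + 169.1)² = 249.47².
Subtracting pairs of circle equations eliminates x²+y² and gives linear equations (the radical axes):
511.0 x + 359.2 y = -24741.87
157.4 x − 144.2 y = -24360.54
Solving the 2×2 system: x ≈ -94.6, y ≈ 65.7 km.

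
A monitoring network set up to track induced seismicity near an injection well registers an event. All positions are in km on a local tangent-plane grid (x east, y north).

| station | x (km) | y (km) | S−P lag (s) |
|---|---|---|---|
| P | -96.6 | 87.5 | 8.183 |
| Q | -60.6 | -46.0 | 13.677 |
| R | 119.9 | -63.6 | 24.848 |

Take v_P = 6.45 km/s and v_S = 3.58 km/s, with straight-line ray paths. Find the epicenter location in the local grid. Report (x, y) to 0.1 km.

-36.2 km east, 61.3 km north

Distance from S−P lag: d = Δt · v_P v_S / (v_P − v_S) = Δt · (6.45·3.58)/(6.45−3.58) ≈ 8.0456·Δt.
So d_P = 65.84, d_Q = 110.04, d_R = 199.92 km.
Circle about each station: (x + 96.6)² + (y − 87.5)² = 65.84²; (x + 60.6)² + (y + 46.0)² = 110.04²; (x − 119.9)² + (y + 63.6)² = 199.92².
Subtracting the P equation from the Q and R equations removes the quadratic terms:
72.0 x − 267.0 y = -18973.35
433.0 x − 302.2 y = -34199.94
Solving the 2×2 system: x ≈ -36.2, y ≈ 61.3 km.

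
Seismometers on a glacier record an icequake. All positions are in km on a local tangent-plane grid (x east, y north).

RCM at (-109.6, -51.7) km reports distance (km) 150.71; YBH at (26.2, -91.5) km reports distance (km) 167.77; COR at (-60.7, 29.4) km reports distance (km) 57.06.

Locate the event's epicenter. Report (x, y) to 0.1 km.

Circle about each station: (x + 109.6)² + (y + 51.7)² = 150.71²; (x − 26.2)² + (y + 91.5)² = 167.77²; (x + 60.7)² + (y − 29.4)² = 57.06².
Subtracting the RCM equation from the YBH and COR equations removes the quadratic terms:
271.6 x − 79.6 y = -11059.63
97.8 x + 162.2 y = 9321.46
Solving the 2×2 system: x ≈ -20.3, y ≈ 69.7 km.

x ≈ -20.3 km, y ≈ 69.7 km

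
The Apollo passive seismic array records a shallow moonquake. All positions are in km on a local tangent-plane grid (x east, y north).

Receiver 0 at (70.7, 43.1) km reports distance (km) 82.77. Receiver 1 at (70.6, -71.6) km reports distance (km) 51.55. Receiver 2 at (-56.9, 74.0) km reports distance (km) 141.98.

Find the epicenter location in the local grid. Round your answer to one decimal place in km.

Circle about each station: (x − 70.7)² + (y − 43.1)² = 82.77²; (x − 70.6)² + (y + 71.6)² = 51.55²; (x + 56.9)² + (y − 74.0)² = 141.98².
Subtracting pairs of circle equations eliminates x²+y² and gives linear equations (the radical axes):
-0.2 x − 229.4 y = 7448.29
-255.2 x + 61.8 y = -11449.94
Solving the 2×2 system: x ≈ 37.0, y ≈ -32.5 km.

(37.0, -32.5)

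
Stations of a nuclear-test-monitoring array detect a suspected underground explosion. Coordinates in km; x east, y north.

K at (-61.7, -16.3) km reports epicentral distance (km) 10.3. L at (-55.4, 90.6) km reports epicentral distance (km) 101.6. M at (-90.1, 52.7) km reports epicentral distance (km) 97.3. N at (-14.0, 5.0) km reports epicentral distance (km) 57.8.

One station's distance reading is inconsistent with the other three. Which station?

M

Solve using three stations at a time. Using K, L, N (subtract circle equations pairwise → linear system) gives (x, y) ≈ (-69.8, -10.0).
Distances from that point to each station vs reported:
  K: calculated 10.3 vs reported 10.3 → residual 0.0 km
  L: calculated 101.6 vs reported 101.6 → residual 0.0 km
  M: calculated 65.9 vs reported 97.3 → residual 31.4 km
  N: calculated 57.8 vs reported 57.8 → residual 0.0 km
K, L, N are mutually consistent (residuals ≈ 0); M is off by 31.4 km.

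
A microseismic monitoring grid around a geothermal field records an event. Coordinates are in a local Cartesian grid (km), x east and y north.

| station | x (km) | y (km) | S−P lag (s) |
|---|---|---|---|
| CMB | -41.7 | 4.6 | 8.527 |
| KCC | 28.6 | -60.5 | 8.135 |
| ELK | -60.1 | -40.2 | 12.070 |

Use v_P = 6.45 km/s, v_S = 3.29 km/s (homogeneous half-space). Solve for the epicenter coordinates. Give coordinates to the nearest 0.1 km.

(14.2, -7.8)

Distance from S−P lag: d = Δt · v_P v_S / (v_P − v_S) = Δt · (6.45·3.29)/(6.45−3.29) ≈ 6.7153·Δt.
So d_CMB = 57.26, d_KCC = 54.63, d_ELK = 81.05 km.
Circle about each station: (x + 41.7)² + (y − 4.6)² = 57.26²; (x − 28.6)² + (y + 60.5)² = 54.63²; (x + 60.1)² + (y + 40.2)² = 81.05².
Subtracting the CMB equation from the KCC and ELK equations removes the quadratic terms:
140.6 x − 130.2 y = 3012.43
-36.8 x − 89.6 y = 177.61
Solving the 2×2 system: x ≈ 14.2, y ≈ -7.8 km.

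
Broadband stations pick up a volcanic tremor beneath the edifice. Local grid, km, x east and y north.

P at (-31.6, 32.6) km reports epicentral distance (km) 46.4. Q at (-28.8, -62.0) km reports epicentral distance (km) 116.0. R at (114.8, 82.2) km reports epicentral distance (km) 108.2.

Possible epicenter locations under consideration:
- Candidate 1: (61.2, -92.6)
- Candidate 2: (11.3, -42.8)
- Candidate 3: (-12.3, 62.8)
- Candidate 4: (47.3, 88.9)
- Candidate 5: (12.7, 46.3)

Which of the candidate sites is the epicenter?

Candidate 5

For each candidate, compare |candidate − station| to the reported distance:
Candidate 1: residuals P 109.4, Q 20.9, R 74.6 → max 109.4 km
Candidate 2: residuals P 40.4, Q 71.5, R 54.1 → max 71.5 km
Candidate 3: residuals P 10.6, Q 9.9, R 20.4 → max 20.4 km
Candidate 4: residuals P 50.5, Q 53.0, R 40.4 → max 53.0 km
Candidate 5: residuals P 0.0, Q 0.0, R 0.0 → max 0.0 km
Only Candidate 5 has all residuals ≈ 0.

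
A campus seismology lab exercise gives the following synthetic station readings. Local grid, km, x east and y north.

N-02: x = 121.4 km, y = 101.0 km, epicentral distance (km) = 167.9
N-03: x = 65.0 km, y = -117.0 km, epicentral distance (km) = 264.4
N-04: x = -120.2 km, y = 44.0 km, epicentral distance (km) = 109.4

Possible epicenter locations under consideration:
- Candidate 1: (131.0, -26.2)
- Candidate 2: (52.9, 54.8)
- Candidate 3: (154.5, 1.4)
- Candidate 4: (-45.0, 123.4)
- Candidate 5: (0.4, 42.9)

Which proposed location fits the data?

Candidate 4

For each candidate, compare |candidate − station| to the reported distance:
Candidate 1: residuals N-02 40.3, N-03 152.1, N-04 151.4 → max 152.1 km
Candidate 2: residuals N-02 85.3, N-03 92.2, N-04 64.0 → max 92.2 km
Candidate 3: residuals N-02 62.9, N-03 116.0, N-04 168.6 → max 168.6 km
Candidate 4: residuals N-02 0.0, N-03 0.0, N-04 0.0 → max 0.0 km
Candidate 5: residuals N-02 33.7, N-03 91.9, N-04 11.2 → max 91.9 km
Only Candidate 4 has all residuals ≈ 0.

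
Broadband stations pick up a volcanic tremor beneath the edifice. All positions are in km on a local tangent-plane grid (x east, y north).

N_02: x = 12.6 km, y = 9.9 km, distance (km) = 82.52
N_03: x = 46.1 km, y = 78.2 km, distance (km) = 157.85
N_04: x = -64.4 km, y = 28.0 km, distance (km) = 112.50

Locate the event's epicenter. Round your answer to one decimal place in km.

(-8.8, -69.8)

Circle about each station: (x − 12.6)² + (y − 9.9)² = 82.52²; (x − 46.1)² + (y − 78.2)² = 157.85²; (x + 64.4)² + (y − 28.0)² = 112.50².
Subtracting pairs of circle equations eliminates x²+y² and gives linear equations (the radical axes):
67.0 x + 136.6 y = -10123.39
-154.0 x + 36.2 y = -1172.11
Solving the 2×2 system: x ≈ -8.8, y ≈ -69.8 km.
Check against N_02 (with the unrounded x, y): √((x − 12.6)²+(y − 9.9)²) = 82.52 ≈ 82.52 km. ✓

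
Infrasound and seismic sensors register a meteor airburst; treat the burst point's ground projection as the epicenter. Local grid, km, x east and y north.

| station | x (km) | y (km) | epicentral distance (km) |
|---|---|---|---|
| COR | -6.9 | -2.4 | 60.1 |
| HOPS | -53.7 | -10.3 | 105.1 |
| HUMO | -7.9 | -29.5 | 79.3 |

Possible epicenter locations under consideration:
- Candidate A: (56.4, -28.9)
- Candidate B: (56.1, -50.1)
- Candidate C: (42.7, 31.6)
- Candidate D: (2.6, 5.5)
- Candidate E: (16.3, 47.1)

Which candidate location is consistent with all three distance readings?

For each candidate, compare |candidate − station| to the reported distance:
Candidate A: residuals COR 8.5, HOPS 6.6, HUMO 15.0 → max 15.0 km
Candidate B: residuals COR 18.9, HOPS 11.7, HUMO 12.1 → max 18.9 km
Candidate C: residuals COR 0.0, HOPS 0.0, HUMO 0.0 → max 0.0 km
Candidate D: residuals COR 47.7, HOPS 46.6, HUMO 42.8 → max 47.7 km
Candidate E: residuals COR 5.4, HOPS 14.6, HUMO 1.0 → max 14.6 km
Only Candidate C has all residuals ≈ 0.

Candidate C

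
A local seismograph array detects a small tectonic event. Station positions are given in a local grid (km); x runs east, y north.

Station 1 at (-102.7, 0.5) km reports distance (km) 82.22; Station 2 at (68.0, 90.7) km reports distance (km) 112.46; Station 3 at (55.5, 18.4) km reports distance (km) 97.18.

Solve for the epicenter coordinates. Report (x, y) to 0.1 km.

Circle about each station: (x + 102.7)² + (y − 0.5)² = 82.22²; (x − 68.0)² + (y − 90.7)² = 112.46²; (x − 55.5)² + (y − 18.4)² = 97.18².
Subtracting the Station 1 equation from the Station 2 and Station 3 equations removes the quadratic terms:
341.4 x + 180.4 y = -3584.17
316.4 x + 35.8 y = -9812.55
Solving the 2×2 system: x ≈ -36.6, y ≈ 49.4 km.

(-36.6, 49.4)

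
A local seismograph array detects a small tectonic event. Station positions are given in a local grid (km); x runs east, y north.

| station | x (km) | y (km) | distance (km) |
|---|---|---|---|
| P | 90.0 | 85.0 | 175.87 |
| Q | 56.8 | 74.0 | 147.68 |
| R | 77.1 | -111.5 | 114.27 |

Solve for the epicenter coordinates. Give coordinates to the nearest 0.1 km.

Circle about each station: (x − 90.0)² + (y − 85.0)² = 175.87²; (x − 56.8)² + (y − 74.0)² = 147.68²; (x − 77.1)² + (y + 111.5)² = 114.27².
Subtracting the P equation from the Q and R equations removes the quadratic terms:
-66.4 x − 22.0 y = 2498.11
-25.8 x − 393.0 y = 20924.28
Solving the 2×2 system: x ≈ -20.4, y ≈ -51.9 km.
Check against P (with the unrounded x, y): √((x − 90.0)²+(y − 85.0)²) = 175.89 ≈ 175.87 km. ✓

-20.4 km east, -51.9 km north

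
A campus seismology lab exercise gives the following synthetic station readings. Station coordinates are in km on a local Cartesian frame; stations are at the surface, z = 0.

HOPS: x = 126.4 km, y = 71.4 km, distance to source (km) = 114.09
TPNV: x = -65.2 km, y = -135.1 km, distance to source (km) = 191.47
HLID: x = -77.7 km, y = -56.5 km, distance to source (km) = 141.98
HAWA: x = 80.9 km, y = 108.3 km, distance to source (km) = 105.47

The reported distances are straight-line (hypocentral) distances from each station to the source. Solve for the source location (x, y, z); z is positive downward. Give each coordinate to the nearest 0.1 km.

Each station gives a sphere (x−x_i)² + (y−y_i)² + z² = d_i² (stations at z=0).
Subtracting the HOPS sphere from TPNV and HLID: z² cancels, leaving linear equations in x and y:
-383.2 x − 413.0 y = -22216.10
-408.2 x − 255.8 y = -18987.17
Solving: x ≈ 30.594, y ≈ 25.406 km (keep extra digits for the depth step; rounded: 30.6, 25.4).
Then from the HOPS sphere: z² = 114.09² − (x − 126.4)² − (y − 71.4)² with x = 30.594, y = 25.406, so z ≈ 41.500 ≈ 41.5 km.

x ≈ 30.6 km, y ≈ 25.4 km, depth ≈ 41.5 km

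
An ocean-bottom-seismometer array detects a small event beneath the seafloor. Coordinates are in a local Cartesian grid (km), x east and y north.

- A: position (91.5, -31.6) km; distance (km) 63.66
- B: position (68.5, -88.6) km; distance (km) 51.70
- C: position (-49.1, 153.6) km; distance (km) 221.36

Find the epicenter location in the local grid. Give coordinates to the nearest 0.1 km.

x ≈ 31.4 km, y ≈ -52.6 km

Circle about each station: (x − 91.5)² + (y + 31.6)² = 63.66²; (x − 68.5)² + (y + 88.6)² = 51.70²; (x + 49.1)² + (y − 153.6)² = 221.36².
Subtracting pairs of circle equations eliminates x²+y² and gives linear equations (the radical axes):
-46.0 x − 114.0 y = 4551.11
-281.2 x + 370.4 y = -28314.69
Solving the 2×2 system: x ≈ 31.4, y ≈ -52.6 km.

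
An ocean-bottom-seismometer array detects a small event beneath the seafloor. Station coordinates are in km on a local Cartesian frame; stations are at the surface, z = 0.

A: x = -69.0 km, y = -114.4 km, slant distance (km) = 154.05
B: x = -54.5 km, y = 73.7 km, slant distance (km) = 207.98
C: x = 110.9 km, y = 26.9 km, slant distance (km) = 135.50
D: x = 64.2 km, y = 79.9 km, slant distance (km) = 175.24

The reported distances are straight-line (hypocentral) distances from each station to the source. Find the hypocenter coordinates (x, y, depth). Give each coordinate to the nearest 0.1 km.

Each station gives a sphere (x−x_i)² + (y−y_i)² + z² = d_i² (stations at z=0).
Subtracting the A sphere from B and C: z² cancels, leaving linear equations in x and y:
29.0 x + 376.2 y = -28970.70
359.8 x + 282.6 y = 545.21
Solving: x ≈ 65.997, y ≈ -82.096 km (keep extra digits for the depth step; rounded: 66.0, -82.1).
Then from the A sphere: z² = 154.05² − (x + 69.0)² − (y + 114.4)² with x = 65.997, y = -82.096, so z ≈ 66.811 ≈ 66.8 km.

x ≈ 66.0 km, y ≈ -82.1 km, depth ≈ 66.8 km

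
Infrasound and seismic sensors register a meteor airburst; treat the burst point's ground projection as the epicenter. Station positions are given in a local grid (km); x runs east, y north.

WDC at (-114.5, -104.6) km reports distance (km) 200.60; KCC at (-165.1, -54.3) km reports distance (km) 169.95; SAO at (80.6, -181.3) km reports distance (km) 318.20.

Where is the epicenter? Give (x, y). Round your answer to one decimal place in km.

Circle about each station: (x + 114.5)² + (y + 104.6)² = 200.60²; (x + 165.1)² + (y + 54.3)² = 169.95²; (x − 80.6)² + (y + 181.3)² = 318.20².
Subtracting pairs of circle equations eliminates x²+y² and gives linear equations (the radical axes):
-101.2 x + 100.6 y = 17512.45
390.2 x − 153.4 y = -45696.24
Solving the 2×2 system: x ≈ -80.5, y ≈ 93.1 km.
Check against WDC (with the unrounded x, y): √((x + 114.5)²+(y + 104.6)²) = 200.58 ≈ 200.60 km. ✓

(-80.5, 93.1)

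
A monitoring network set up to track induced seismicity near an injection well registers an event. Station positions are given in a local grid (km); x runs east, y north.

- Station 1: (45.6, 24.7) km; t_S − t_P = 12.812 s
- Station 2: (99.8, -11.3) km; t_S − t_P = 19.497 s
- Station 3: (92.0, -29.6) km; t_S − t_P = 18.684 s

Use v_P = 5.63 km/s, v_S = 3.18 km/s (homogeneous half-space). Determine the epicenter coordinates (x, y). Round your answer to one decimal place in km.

x ≈ -42.6 km, y ≈ -6.7 km

Distance from S−P lag: d = Δt · v_P v_S / (v_P − v_S) = Δt · (5.63·3.18)/(5.63−3.18) ≈ 7.3075·Δt.
So d_Station 1 = 93.62, d_Station 2 = 142.47, d_Station 3 = 136.53 km.
Circle about each station: (x − 45.6)² + (y − 24.7)² = 93.62²; (x − 99.8)² + (y + 11.3)² = 142.47²; (x − 92.0)² + (y + 29.6)² = 136.53².
Subtracting pairs of circle equations eliminates x²+y² and gives linear equations (the radical axes):
108.4 x − 72.0 y = -4134.72
92.8 x − 108.6 y = -3225.03
Solving the 2×2 system: x ≈ -42.6, y ≈ -6.7 km.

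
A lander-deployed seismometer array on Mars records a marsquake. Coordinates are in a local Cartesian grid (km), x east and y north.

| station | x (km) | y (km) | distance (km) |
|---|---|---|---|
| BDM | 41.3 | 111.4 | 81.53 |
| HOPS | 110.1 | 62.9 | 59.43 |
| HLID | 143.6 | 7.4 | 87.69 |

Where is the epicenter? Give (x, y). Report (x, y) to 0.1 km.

Circle about each station: (x − 41.3)² + (y − 111.4)² = 81.53²; (x − 110.1)² + (y − 62.9)² = 59.43²; (x − 143.6)² + (y − 7.4)² = 87.69².
Subtracting pairs of circle equations eliminates x²+y² and gives linear equations (the radical axes):
137.6 x − 97.0 y = 5077.99
204.6 x − 208.0 y = 5517.67
Solving the 2×2 system: x ≈ 59.4, y ≈ 31.9 km.
Check against BDM (with the unrounded x, y): √((x − 41.3)²+(y − 111.4)²) = 81.55 ≈ 81.53 km. ✓

59.4 km east, 31.9 km north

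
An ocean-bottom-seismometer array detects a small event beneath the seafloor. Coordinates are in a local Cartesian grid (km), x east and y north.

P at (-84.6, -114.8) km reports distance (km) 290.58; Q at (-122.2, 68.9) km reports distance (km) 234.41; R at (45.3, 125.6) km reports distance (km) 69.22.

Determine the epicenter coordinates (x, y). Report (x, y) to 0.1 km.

Circle about each station: (x + 84.6)² + (y + 114.8)² = 290.58²; (x + 122.2)² + (y − 68.9)² = 234.41²; (x − 45.3)² + (y − 125.6)² = 69.22².
Subtracting the P equation from the Q and R equations removes the quadratic terms:
-75.2 x + 367.4 y = 28832.54
259.8 x + 480.8 y = 77136.58
Solving the 2×2 system: x ≈ 110.0, y ≈ 101.0 km.
Check against P (with the unrounded x, y): √((x + 84.6)²+(y + 114.8)²) = 290.58 ≈ 290.58 km. ✓

(110.0, 101.0)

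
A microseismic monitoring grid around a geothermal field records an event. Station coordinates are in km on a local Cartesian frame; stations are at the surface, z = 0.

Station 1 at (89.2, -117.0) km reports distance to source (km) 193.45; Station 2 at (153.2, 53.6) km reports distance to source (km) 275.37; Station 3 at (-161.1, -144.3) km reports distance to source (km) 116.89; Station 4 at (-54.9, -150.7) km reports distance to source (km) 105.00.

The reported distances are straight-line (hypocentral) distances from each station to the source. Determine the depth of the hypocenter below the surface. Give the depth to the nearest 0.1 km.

z ≈ 48.7 km

Each station gives a sphere (x−x_i)² + (y−y_i)² + z² = d_i² (stations at z=0).
Subtracting the Station 1 sphere from Station 2 and Station 3: z² cancels, leaving linear equations in x and y:
128.0 x + 341.2 y = -33708.17
-500.6 x − 54.6 y = 48889.69
Solving: x ≈ -90.594, y ≈ -64.807 km (keep extra digits for the depth step; rounded: -90.6, -64.8).
Then from the Station 1 sphere: z² = 193.45² − (x − 89.2)² − (y + 117.0)² with x = -90.594, y = -64.807, so z ≈ 48.713 ≈ 48.7 km.
Check against Station 4 (with the unrounded solution): distance 105.00 ≈ 105.00 km. ✓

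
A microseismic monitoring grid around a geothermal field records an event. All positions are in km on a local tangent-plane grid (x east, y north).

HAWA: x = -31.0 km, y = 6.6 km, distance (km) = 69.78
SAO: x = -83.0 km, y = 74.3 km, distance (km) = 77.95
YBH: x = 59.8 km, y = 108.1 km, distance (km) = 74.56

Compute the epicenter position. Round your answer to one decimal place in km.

(-5.1, 71.4)

Circle about each station: (x + 31.0)² + (y − 6.6)² = 69.78²; (x + 83.0)² + (y − 74.3)² = 77.95²; (x − 59.8)² + (y − 108.1)² = 74.56².
Subtracting the HAWA equation from the SAO and YBH equations removes the quadratic terms:
-104.0 x + 135.4 y = 10197.98
181.6 x + 203.0 y = 13567.14
Solving the 2×2 system: x ≈ -5.1, y ≈ 71.4 km.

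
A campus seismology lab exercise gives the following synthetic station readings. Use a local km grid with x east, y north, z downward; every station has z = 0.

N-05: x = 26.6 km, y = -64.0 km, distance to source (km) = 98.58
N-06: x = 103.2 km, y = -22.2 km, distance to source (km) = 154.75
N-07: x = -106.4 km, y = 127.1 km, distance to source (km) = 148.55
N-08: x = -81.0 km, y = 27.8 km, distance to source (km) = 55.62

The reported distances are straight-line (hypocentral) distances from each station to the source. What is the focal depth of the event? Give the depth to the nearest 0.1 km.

Each station gives a sphere (x−x_i)² + (y−y_i)² + z² = d_i² (stations at z=0).
Subtracting the N-05 sphere from N-06 and N-07: z² cancels, leaving linear equations in x and y:
153.2 x + 83.6 y = -7890.03
-266.0 x + 382.2 y = 10322.72
Solving: x ≈ -48.007, y ≈ -6.403 km (keep extra digits for the depth step; rounded: -48.0, -6.4).
Then from the N-05 sphere: z² = 98.58² − (x − 26.6)² − (y + 64.0)² with x = -48.007, y = -6.403, so z ≈ 28.886 ≈ 28.9 km.

depth ≈ 28.9 km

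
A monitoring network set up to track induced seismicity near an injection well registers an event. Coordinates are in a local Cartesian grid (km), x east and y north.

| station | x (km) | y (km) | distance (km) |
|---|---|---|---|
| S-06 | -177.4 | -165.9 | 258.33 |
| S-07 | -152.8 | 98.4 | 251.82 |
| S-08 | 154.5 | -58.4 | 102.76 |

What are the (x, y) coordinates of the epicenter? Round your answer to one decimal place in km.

x ≈ 52.3 km, y ≈ -47.7 km

Circle about each station: (x + 177.4)² + (y + 165.9)² = 258.33²; (x + 152.8)² + (y − 98.4)² = 251.82²; (x − 154.5)² + (y + 58.4)² = 102.76².
Subtracting the S-06 equation from the S-07 and S-08 equations removes the quadratic terms:
49.2 x + 528.6 y = -22642.09
663.8 x + 215.0 y = 24462.01
Solving the 2×2 system: x ≈ 52.3, y ≈ -47.7 km.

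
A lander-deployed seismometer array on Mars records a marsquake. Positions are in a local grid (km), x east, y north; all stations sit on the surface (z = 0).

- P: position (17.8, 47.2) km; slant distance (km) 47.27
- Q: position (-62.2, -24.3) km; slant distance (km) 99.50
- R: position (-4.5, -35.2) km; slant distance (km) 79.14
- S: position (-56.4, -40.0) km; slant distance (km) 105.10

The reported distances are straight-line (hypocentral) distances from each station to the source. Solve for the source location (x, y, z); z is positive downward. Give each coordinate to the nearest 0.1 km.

Each station gives a sphere (x−x_i)² + (y−y_i)² + z² = d_i² (stations at z=0).
Subtracting the P sphere from Q and R: z² cancels, leaving linear equations in x and y:
-160.0 x − 143.0 y = -5751.15
-44.6 x − 164.8 y = -5314.08
Solving: x ≈ 9.398, y ≈ 29.702 km (keep extra digits for the depth step; rounded: 9.4, 29.7).
Then from the P sphere: z² = 47.27² − (x − 17.8)² − (y − 47.2)² with x = 9.398, y = 29.702, so z ≈ 43.101 ≈ 43.1 km.

x ≈ 9.4 km, y ≈ 29.7 km, depth ≈ 43.1 km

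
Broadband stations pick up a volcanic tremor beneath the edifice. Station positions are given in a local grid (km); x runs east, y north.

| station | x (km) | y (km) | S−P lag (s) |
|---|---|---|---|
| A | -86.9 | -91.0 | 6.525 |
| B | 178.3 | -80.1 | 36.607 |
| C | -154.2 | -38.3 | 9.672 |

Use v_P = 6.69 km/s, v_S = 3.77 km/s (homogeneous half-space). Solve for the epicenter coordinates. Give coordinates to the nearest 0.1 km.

-135.4 km east, -119.7 km north

Distance from S−P lag: d = Δt · v_P v_S / (v_P − v_S) = Δt · (6.69·3.77)/(6.69−3.77) ≈ 8.6374·Δt.
So d_A = 56.36, d_B = 316.19, d_C = 83.54 km.
Circle about each station: (x + 86.9)² + (y + 91.0)² = 56.36²; (x − 178.3)² + (y + 80.1)² = 316.19²; (x + 154.2)² + (y + 38.3)² = 83.54².
Subtracting pairs of circle equations eliminates x²+y² and gives linear equations (the radical axes):
530.4 x + 21.8 y = -74425.38
-134.6 x + 105.4 y = 5609.44
Solving the 2×2 system: x ≈ -135.4, y ≈ -119.7 km.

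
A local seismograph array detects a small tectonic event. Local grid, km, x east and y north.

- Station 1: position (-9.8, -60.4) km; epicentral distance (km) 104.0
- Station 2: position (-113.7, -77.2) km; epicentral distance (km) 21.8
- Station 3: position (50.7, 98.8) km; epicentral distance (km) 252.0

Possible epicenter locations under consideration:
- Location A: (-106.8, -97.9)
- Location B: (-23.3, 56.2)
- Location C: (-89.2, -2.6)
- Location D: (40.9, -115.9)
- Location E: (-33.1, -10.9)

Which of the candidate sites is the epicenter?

Location A

For each candidate, compare |candidate − station| to the reported distance:
Location A: residuals Station 1 0.0, Station 2 0.0, Station 3 0.0 → max 0.0 km
Location B: residuals Station 1 13.4, Station 2 139.3, Station 3 166.6 → max 166.6 km
Location C: residuals Station 1 5.8, Station 2 56.7, Station 3 79.2 → max 79.2 km
Location D: residuals Station 1 28.8, Station 2 137.6, Station 3 37.1 → max 137.6 km
Location E: residuals Station 1 49.3, Station 2 82.6, Station 3 114.0 → max 114.0 km
Only Location A has all residuals ≈ 0.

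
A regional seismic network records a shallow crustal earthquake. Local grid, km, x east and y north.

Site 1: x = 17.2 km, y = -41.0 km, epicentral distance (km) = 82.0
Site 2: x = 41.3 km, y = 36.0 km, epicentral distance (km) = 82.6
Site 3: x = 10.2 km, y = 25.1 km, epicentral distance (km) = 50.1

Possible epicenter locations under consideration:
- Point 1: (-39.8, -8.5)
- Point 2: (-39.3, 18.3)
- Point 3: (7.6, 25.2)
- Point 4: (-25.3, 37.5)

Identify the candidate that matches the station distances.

For each candidate, compare |candidate − station| to the reported distance:
Point 1: residuals Site 1 16.4, Site 2 9.9, Site 3 10.1 → max 16.4 km
Point 2: residuals Site 1 0.1, Site 2 0.1, Site 3 0.1 → max 0.1 km
Point 3: residuals Site 1 15.1, Site 2 47.2, Site 3 47.5 → max 47.5 km
Point 4: residuals Site 1 7.3, Site 2 16.0, Site 3 12.5 → max 16.0 km
Only Point 2 has all residuals ≈ 0.

Point 2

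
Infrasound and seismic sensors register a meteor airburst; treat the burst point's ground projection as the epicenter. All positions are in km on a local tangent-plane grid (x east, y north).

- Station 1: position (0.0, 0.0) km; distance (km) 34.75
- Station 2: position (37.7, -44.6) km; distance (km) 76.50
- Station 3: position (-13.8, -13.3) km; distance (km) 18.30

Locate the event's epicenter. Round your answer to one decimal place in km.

(-32.1, -13.3)

Circle about each station: x² + y² = 34.75²; (x − 37.7)² + (y + 44.6)² = 76.50²; (x + 13.8)² + (y + 13.3)² = 18.30².
Subtracting pairs of circle equations eliminates x²+y² and gives linear equations (the radical axes):
75.4 x − 89.2 y = -1234.24
-27.6 x − 26.6 y = 1240.00
Solving the 2×2 system: x ≈ -32.1, y ≈ -13.3 km.
Check against Station 1 (with the unrounded x, y): √(x²+y²) = 34.75 ≈ 34.75 km. ✓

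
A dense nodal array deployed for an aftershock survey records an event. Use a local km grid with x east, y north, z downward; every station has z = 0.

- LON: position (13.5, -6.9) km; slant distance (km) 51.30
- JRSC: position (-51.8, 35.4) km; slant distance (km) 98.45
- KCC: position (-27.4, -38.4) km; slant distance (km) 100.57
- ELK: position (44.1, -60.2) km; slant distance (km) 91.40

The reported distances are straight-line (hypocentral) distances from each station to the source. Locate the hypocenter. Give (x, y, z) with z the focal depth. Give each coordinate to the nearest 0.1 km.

(44.6, 29.2, 19.0)

Each station gives a sphere (x−x_i)² + (y−y_i)² + z² = d_i² (stations at z=0).
Subtracting the LON sphere from JRSC and KCC: z² cancels, leaving linear equations in x and y:
-130.6 x + 84.6 y = -3354.17
-81.8 x − 63.0 y = -5487.17
Solving: x ≈ 44.595, y ≈ 29.195 km (keep extra digits for the depth step; rounded: 44.6, 29.2).
Then from the LON sphere: z² = 51.30² − (x − 13.5)² − (y + 6.9)² with x = 44.595, y = 29.195, so z ≈ 19.025 ≈ 19.0 km.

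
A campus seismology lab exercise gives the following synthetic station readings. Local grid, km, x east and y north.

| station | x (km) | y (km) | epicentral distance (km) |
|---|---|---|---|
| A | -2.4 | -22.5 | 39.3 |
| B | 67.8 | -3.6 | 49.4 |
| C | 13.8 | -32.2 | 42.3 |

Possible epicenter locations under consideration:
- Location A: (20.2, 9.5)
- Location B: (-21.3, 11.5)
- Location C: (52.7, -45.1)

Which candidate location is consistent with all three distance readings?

For each candidate, compare |candidate − station| to the reported distance:
Location A: residuals A 0.1, B 0.0, C 0.1 → max 0.1 km
Location B: residuals A 0.4, B 41.0, C 13.8 → max 41.0 km
Location C: residuals A 20.3, B 5.2, C 1.3 → max 20.3 km
Only Location A has all residuals ≈ 0.

Location A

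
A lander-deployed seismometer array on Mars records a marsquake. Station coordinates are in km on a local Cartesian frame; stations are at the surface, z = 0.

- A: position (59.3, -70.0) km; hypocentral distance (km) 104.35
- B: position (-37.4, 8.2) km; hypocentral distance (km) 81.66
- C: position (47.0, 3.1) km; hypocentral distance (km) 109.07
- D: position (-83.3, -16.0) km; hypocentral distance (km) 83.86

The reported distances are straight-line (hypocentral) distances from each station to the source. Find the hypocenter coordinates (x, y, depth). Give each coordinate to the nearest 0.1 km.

Each station gives a sphere (x−x_i)² + (y−y_i)² + z² = d_i² (stations at z=0).
Subtracting the A sphere from B and C: z² cancels, leaving linear equations in x and y:
-193.4 x + 156.4 y = -2729.92
-24.6 x + 146.2 y = -7205.22
Solving: x ≈ -29.793, y ≈ -54.296 km (keep extra digits for the depth step; rounded: -29.8, -54.3).
Then from the A sphere: z² = 104.35² − (x − 59.3)² − (y + 70.0)² with x = -29.793, y = -54.296, so z ≈ 52.007 ≈ 52.0 km.
Check against D (with the unrounded solution): distance 83.87 ≈ 83.86 km. ✓

(-29.8, -54.3, 52.0)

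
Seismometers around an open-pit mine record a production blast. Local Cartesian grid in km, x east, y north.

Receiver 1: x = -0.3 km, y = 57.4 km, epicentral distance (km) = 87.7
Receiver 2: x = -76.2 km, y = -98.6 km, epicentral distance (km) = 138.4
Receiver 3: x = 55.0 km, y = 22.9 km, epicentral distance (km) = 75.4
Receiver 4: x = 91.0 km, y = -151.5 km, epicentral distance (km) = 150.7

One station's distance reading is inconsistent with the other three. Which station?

Receiver 2

Solve using three stations at a time. Using Receiver 1, Receiver 3, Receiver 4 (subtract circle equations pairwise → linear system) gives (x, y) ≈ (1.6, -30.2).
Distances from that point to each station vs reported:
  Receiver 1: calculated 87.7 vs reported 87.7 → residual 0.0 km
  Receiver 2: calculated 103.6 vs reported 138.4 → residual 34.8 km
  Receiver 3: calculated 75.3 vs reported 75.4 → residual 0.1 km
  Receiver 4: calculated 150.7 vs reported 150.7 → residual 0.0 km
Receiver 1, Receiver 3, Receiver 4 are mutually consistent (residuals ≈ 0); Receiver 2 is off by 34.8 km.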